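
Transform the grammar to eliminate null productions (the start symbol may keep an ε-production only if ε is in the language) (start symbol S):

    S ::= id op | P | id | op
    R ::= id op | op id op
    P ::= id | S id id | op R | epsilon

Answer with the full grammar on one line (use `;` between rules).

S ::= id op | P | id | op | ε; R ::= id op | op id op; P ::= id | S id id | id id | op R

Nullable nonterminals: {P, S}.
ε ∈ L(G) since S is nullable, so keep S → ε.
Add the nullable-subset variants: P → S id id gives S id id | id id.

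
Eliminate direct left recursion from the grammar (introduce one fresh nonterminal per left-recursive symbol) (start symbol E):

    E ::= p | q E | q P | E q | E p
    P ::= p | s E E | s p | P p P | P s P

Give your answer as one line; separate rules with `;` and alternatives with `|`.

E ::= p E' | q E E' | q P E'; P ::= p P' | s E E P' | s p P'; E' ::= q E' | p E' | ε; P' ::= p P P' | s P P' | ε

Directly left-recursive nonterminals: E, P.
For E: α = {q, p}, β = {p, q E, q P}. Rewrite as E → β E' and E' → α E' | ε.
For P: α = {p P, s P}, β = {p, s E E, s p}. Rewrite as P → β P' and P' → α P' | ε.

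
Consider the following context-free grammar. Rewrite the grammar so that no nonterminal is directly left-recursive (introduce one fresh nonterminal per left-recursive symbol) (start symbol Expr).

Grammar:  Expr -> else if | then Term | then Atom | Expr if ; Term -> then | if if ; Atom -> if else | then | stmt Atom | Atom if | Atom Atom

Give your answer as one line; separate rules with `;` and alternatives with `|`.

Directly left-recursive nonterminals: Expr, Atom.
For Expr: α = {if}, β = {else if, then Term, then Atom}. Rewrite as Expr → β Expr1 and Expr1 → α Expr1 | ε.
For Atom: α = {if, Atom}, β = {if else, then, stmt Atom}. Rewrite as Atom → β Atom1 and Atom1 → α Atom1 | ε.

Expr -> else if Expr1 | then Term Expr1 | then Atom Expr1; Term -> then | if if; Atom -> if else Atom1 | then Atom1 | stmt Atom Atom1; Expr1 -> if Expr1 | ε; Atom1 -> if Atom1 | Atom Atom1 | ε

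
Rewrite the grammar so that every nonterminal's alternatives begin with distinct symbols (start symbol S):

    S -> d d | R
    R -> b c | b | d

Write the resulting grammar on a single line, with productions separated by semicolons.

R has alternatives sharing prefix 'b': factor to R → b R' with R' → c | ε.

S -> d d | R; R -> d | b R'; R' -> c | epsilon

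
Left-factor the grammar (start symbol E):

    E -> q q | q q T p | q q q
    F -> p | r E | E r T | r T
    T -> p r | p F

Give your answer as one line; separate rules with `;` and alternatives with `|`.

E has alternatives sharing prefix 'q q': factor to E → q q E' with E' → ε | T p | q.
F has alternatives sharing prefix 'r': factor to F → r F' with F' → E | T.
T has alternatives sharing prefix 'p': factor to T → p T' with T' → r | F.

E -> q q E'; F -> p | E r T | r F'; T -> p T'; E' -> eps | T p | q; F' -> E | T; T' -> r | F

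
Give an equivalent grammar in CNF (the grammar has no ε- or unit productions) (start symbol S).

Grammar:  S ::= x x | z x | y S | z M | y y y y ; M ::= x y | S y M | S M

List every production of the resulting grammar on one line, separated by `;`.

Introduce a nonterminal for each terminal appearing in a rule of length ≥ 2: X1 → x, X2 → z, X3 → y.
Binarize each right-hand side of length ≥ 3 by chaining fresh nonterminals (Y1, Y2, …): affected rules were S → X3 X3 X3 X3; M → S X3 M.

S ::= X1 X1 | X2 X1 | X3 S | X2 M | X3 Y1; M ::= X1 X3 | S Y3 | S M; X1 ::= x; X2 ::= z; X3 ::= y; Y1 ::= X3 Y2; Y2 ::= X3 X3; Y3 ::= X3 M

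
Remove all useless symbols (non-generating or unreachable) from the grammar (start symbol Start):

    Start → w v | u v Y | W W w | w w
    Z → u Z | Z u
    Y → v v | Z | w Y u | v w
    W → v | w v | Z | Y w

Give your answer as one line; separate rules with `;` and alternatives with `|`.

Start → w v | u v Y | W W w | w w; Y → v v | w Y u | v w; W → v | w v | Y w

Generating nonterminals: {Start, W, Y}.
Reachable from Start after that: {Start, W, Y}.
Removed useless symbols: {Z} and every production mentioning them.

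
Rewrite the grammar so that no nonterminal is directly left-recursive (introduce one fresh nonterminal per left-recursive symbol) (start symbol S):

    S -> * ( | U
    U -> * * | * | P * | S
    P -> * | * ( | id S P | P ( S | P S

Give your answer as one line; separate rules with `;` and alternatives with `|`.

Left recursion appears on P.
For P: α = {( S, S}, β = {*, * (, id S P}. Rewrite as P → β P' and P' → α P' | ε.

S -> * ( | U; U -> * * | * | P * | S; P -> * P' | * ( P' | id S P P'; P' -> ( S P' | S P' | ε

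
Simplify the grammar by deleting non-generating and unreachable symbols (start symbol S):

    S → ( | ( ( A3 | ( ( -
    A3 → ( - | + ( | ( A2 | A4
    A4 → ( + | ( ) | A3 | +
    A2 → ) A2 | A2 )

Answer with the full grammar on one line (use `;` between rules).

Generating nonterminals: {A3, A4, S}.
Reachable from S after that: {A3, A4, S}.
Removed useless symbols: {A2} and every production mentioning them.

S → ( | ( ( A3 | ( ( -; A3 → ( - | + ( | A4; A4 → ( + | ( ) | A3 | +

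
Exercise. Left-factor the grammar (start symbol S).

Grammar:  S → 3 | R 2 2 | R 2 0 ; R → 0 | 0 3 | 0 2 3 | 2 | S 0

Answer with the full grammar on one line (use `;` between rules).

S → 3 | R 2 S'; R → 2 | S 0 | 0 R'; S' → 2 | 0; R' → ε | 3 | 2 3

S has alternatives sharing prefix 'R 2': factor to S → R 2 S' with S' → 2 | 0.
R has alternatives sharing prefix '0': factor to R → 0 R' with R' → ε | 3 | 2 3.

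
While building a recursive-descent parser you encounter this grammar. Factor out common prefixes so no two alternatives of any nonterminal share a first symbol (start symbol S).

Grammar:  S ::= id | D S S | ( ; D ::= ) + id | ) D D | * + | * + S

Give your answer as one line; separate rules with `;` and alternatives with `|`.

D has alternatives sharing prefix '* +': factor to D → * + D' with D' → ε | S.
D has alternatives sharing prefix ')': factor to D → ) D'' with D'' → + id | D D.

S ::= id | D S S | (; D ::= * + D' | ) D''; D' ::= ε | S; D'' ::= + id | D D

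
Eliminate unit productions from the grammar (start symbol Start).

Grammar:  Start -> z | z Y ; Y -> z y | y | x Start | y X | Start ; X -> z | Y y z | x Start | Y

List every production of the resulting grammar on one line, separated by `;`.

Unit pairs: X ⇒* {Start, Y}; Y ⇒* {Start}.
For every A with A ⇒* B via unit rules, add B's non-unit alternatives to A; then delete every rule of the form X → Y.

Start -> z | z Y; Y -> z | z Y | z y | y | x Start | y X; X -> z | z Y | Y y z | x Start | z y | y | y X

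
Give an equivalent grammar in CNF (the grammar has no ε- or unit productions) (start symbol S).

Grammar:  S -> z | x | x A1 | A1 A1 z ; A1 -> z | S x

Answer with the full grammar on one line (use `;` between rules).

S -> z | x | X1 A1 | A1 Y1; A1 -> z | S X1; X1 -> x; X2 -> z; Y1 -> A1 X2

Introduce a nonterminal for each terminal appearing in a rule of length ≥ 2: X1 → x, X2 → z.
Binarize each right-hand side of length ≥ 3 by chaining fresh nonterminals (Y1, Y2, …): affected rules were S → A1 A1 X2.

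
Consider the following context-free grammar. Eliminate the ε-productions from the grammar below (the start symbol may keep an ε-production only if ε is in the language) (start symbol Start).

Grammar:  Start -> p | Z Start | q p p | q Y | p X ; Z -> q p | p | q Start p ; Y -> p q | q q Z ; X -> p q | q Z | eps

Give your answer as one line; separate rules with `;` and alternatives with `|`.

Start -> p | Z Start | q p p | q Y | p X; Z -> q p | p | q Start p; Y -> p q | q q Z; X -> p q | q Z

Nullable nonterminals: {X}.
ε ∉ L(G), so no ε-production is kept.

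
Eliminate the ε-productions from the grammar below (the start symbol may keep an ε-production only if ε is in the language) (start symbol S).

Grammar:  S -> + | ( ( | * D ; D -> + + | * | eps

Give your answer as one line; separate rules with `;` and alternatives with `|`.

Nullable nonterminals: {D}.
ε ∉ L(G), so no ε-production is kept.
For each production, add variants omitting each subset of nullable occurrences: S → * D gives * D | *.

S -> + | ( ( | * D | *; D -> + + | *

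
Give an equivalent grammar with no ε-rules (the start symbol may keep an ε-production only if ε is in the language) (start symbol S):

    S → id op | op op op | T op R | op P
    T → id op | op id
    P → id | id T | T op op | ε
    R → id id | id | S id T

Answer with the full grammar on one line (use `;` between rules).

The nullable symbols are {P}.
ε ∉ L(G), so no ε-production is kept.
Add the nullable-subset variants: S → op P gives op P | op.

S → id op | op op op | T op R | op P | op; T → id op | op id; P → id | id T | T op op; R → id id | id | S id T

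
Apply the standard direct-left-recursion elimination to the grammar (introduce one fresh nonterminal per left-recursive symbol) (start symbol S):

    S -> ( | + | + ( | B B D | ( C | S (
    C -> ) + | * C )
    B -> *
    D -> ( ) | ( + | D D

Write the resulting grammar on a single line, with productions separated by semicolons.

Directly left-recursive nonterminals: S, D.
For S: α = {(}, β = {(, +, + (, B B D, ( C}. Rewrite as S → β S' and S' → α S' | ε.
For D: α = {D}, β = {( ), ( +}. Rewrite as D → β D' and D' → α D' | ε.

S -> ( S' | + S' | + ( S' | B B D S' | ( C S'; C -> ) + | * C ); B -> *; D -> ( ) D' | ( + D'; S' -> ( S' | eps; D' -> D D' | eps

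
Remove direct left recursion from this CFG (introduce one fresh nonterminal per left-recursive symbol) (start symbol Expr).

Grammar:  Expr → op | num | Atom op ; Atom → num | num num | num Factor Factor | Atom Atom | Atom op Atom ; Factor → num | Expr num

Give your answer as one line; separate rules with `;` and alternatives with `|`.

Atom is directly left-recursive.
For Atom: α = {Atom, op Atom}, β = {num, num num, num Factor Factor}. Rewrite as Atom → β Atom1 and Atom1 → α Atom1 | ε.

Expr → op | num | Atom op; Atom → num Atom1 | num num Atom1 | num Factor Factor Atom1; Factor → num | Expr num; Atom1 → Atom Atom1 | op Atom Atom1 | ε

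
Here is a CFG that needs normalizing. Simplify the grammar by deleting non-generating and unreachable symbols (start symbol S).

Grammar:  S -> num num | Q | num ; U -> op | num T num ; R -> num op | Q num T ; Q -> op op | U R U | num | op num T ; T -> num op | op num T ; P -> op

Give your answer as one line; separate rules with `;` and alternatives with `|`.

Generating nonterminals: {P, Q, R, S, T, U}.
Reachable from S after that: {Q, R, S, T, U}.
Removed useless symbols: {P} and every production mentioning them.

S -> num num | Q | num; U -> op | num T num; R -> num op | Q num T; Q -> op op | U R U | num | op num T; T -> num op | op num T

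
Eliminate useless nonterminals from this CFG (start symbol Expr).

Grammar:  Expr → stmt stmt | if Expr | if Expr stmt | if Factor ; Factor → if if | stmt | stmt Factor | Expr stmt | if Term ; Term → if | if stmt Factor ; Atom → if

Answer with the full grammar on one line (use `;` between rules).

Generating nonterminals: {Atom, Expr, Factor, Term}.
Reachable from Expr after that: {Expr, Factor, Term}.
Removed useless symbols: {Atom} and every production mentioning them.

Expr → stmt stmt | if Expr | if Expr stmt | if Factor; Factor → if if | stmt | stmt Factor | Expr stmt | if Term; Term → if | if stmt Factor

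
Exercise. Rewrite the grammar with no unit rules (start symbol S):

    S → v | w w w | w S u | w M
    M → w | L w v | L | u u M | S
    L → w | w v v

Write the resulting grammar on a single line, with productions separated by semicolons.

Unit pairs: M ⇒* {L, S}.
Replace each nonterminal's rules with the union of the non-unit rules of every nonterminal it unit-derives.

S → v | w w w | w S u | w M; M → w | w v v | v | w w w | w S u | w M | L w v | u u M; L → w | w v v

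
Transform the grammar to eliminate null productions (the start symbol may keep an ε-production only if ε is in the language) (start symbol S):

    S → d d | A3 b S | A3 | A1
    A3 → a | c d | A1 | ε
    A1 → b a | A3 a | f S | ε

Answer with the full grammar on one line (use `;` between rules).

Nullable set = {A1, A3, S}.
ε ∈ L(G) since S is nullable, so keep S → ε.
For each production, add variants omitting each subset of nullable occurrences: S → A3 b S gives A3 b S | A3 b | b S | b. A1 → A3 a gives A3 a | a. A1 → f S gives f S | f.

S → d d | A3 b S | A3 b | b S | b | A3 | A1 | ε; A3 → a | c d | A1; A1 → b a | A3 a | a | f S | f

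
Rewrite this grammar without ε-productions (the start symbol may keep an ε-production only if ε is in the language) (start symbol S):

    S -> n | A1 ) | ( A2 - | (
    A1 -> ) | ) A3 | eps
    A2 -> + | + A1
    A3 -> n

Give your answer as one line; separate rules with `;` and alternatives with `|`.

S -> n | A1 ) | ) | ( A2 - | (; A1 -> ) | ) A3; A2 -> + | + A1; A3 -> n

Nullable nonterminals: {A1}.
ε ∉ L(G), so no ε-production is kept.
For each production, add variants omitting each subset of nullable occurrences: S → A1 ) gives A1 ) | ).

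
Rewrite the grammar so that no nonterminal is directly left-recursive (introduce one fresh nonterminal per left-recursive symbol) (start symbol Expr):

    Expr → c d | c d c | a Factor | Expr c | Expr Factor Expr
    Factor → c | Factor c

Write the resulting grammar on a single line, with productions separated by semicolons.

Expr → c d Expr1 | c d c Expr1 | a Factor Expr1; Factor → c Factor1; Expr1 → c Expr1 | Factor Expr Expr1 | epsilon; Factor1 → c Factor1 | epsilon

Left recursion appears on Expr, Factor.
For Expr: α = {c, Factor Expr}, β = {c d, c d c, a Factor}. Rewrite as Expr → β Expr1 and Expr1 → α Expr1 | ε.
For Factor: α = {c}, β = {c}. Rewrite as Factor → β Factor1 and Factor1 → α Factor1 | ε.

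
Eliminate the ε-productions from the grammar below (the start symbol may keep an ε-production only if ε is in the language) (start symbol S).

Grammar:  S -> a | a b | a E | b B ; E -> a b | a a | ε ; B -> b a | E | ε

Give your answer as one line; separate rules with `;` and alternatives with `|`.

S -> a | a b | a E | b B | b; E -> a b | a a; B -> b a | E

The nullable symbols are {B, E}.
ε ∉ L(G), so no ε-production is kept.
For each production, add variants omitting each subset of nullable occurrences: S → b B gives b B | b.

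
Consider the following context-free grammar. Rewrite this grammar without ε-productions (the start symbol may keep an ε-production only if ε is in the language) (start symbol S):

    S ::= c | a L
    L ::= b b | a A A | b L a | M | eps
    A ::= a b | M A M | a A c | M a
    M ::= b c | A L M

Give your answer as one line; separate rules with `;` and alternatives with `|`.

S ::= c | a L | a; L ::= b b | a A A | b L a | b a | M; A ::= a b | M A M | a A c | M a; M ::= b c | A L M | A M

The nullable symbols are {L}.
ε ∉ L(G), so no ε-production is kept.
Expand every rule over subsets of its nullable positions: S → a L gives a L | a. L → b L a gives b L a | b a. M → A L M gives A L M | A M.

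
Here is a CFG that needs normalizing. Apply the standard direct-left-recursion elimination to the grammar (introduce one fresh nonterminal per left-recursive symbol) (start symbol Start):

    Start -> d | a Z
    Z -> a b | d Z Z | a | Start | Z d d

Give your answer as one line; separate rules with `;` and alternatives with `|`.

Start -> d | a Z; Z -> a b Z1 | d Z Z Z1 | a Z1 | Start Z1; Z1 -> d d Z1 | ε

Directly left-recursive nonterminal: Z.
For Z: α = {d d}, β = {a b, d Z Z, a, Start}. Rewrite as Z → β Z1 and Z1 → α Z1 | ε.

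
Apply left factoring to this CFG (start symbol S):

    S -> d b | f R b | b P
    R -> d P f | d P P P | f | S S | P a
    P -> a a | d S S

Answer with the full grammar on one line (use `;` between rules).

S -> d b | f R b | b P; R -> f | S S | P a | d P R'; P -> a a | d S S; R' -> f | P P

R has alternatives sharing prefix 'd P': factor to R → d P R' with R' → f | P P.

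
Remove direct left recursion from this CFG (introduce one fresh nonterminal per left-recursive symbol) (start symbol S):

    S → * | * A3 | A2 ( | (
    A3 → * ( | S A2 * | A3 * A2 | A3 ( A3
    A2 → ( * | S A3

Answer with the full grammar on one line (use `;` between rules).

S → * | * A3 | A2 ( | (; A3 → * ( A3' | S A2 * A3'; A2 → ( * | S A3; A3' → * A2 A3' | ( A3 A3' | ε

Left recursion appears on A3.
For A3: α = {* A2, ( A3}, β = {* (, S A2 *}. Rewrite as A3 → β A3' and A3' → α A3' | ε.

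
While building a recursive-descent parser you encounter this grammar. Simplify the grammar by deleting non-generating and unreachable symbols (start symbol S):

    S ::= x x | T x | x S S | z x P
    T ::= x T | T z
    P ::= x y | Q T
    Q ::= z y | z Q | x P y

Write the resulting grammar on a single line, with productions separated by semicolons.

S ::= x x | x S S | z x P; P ::= x y

Generating nonterminals: {P, Q, S}.
Reachable from S after that: {P, S}.
Removed useless symbols: {Q, T} and every production mentioning them.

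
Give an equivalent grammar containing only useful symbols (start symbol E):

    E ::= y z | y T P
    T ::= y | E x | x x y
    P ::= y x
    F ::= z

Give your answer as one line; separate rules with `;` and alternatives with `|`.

E ::= y z | y T P; T ::= y | E x | x x y; P ::= y x

Generating nonterminals: {E, F, P, T}.
Reachable from E after that: {E, P, T}.
Removed useless symbols: {F} and every production mentioning them.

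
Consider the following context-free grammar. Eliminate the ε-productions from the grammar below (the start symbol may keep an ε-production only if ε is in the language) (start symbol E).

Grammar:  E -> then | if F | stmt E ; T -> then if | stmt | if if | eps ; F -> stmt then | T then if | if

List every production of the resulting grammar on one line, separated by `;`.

E -> then | if F | stmt E; T -> then if | stmt | if if; F -> stmt then | T then if | then if | if

Nullable set = {T}.
ε ∉ L(G), so no ε-production is kept.
For each production, add variants omitting each subset of nullable occurrences: F → T then if gives T then if | then if.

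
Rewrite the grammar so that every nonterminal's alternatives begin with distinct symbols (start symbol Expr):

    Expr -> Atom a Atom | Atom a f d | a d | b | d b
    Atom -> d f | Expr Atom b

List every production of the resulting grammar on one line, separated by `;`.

Expr has alternatives sharing prefix 'Atom a': factor to Expr → Atom a Expr1 with Expr1 → Atom | f d.

Expr -> a d | b | d b | Atom a Expr1; Atom -> d f | Expr Atom b; Expr1 -> Atom | f d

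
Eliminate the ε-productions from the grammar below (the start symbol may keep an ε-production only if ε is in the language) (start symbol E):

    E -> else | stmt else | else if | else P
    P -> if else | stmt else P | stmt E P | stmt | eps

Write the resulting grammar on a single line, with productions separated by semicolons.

The nullable symbols are {P}.
ε ∉ L(G), so no ε-production is kept.
Add the nullable-subset variants: P → stmt else P gives stmt else P | stmt else. P → stmt E P gives stmt E P | stmt E.

E -> else | stmt else | else if | else P; P -> if else | stmt else P | stmt else | stmt E P | stmt E | stmt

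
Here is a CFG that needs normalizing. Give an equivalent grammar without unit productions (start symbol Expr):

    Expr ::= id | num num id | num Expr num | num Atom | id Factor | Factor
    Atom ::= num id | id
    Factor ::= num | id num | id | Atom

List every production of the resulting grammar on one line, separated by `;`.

Unit pairs: Expr ⇒* {Atom, Factor}; Factor ⇒* {Atom}.
Replace each nonterminal's rules with the union of the non-unit rules of every nonterminal it unit-derives.

Expr ::= num id | id | num | id num | num num id | num Expr num | num Atom | id Factor; Atom ::= num id | id; Factor ::= num id | id | num | id num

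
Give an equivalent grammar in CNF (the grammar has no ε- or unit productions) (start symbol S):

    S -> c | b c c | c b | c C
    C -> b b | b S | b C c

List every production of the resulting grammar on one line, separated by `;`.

S -> c | X1 Y1 | X2 X1 | X2 C; C -> X1 X1 | X1 S | X1 Y2; X1 -> b; X2 -> c; Y1 -> X2 X2; Y2 -> C X2

Introduce a nonterminal for each terminal appearing in a rule of length ≥ 2: X1 → b, X2 → c.
Binarize each right-hand side of length ≥ 3 by chaining fresh nonterminals (Y1, Y2, …): affected rules were S → X1 X2 X2; C → X1 C X2.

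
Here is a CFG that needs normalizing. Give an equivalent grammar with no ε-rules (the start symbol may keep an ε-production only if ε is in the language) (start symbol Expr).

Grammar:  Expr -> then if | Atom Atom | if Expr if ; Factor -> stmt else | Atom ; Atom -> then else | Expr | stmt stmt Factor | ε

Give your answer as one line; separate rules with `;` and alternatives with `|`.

Nullable set = {Atom, Expr, Factor}.
ε ∈ L(G) since Expr is nullable, so keep Expr → ε.
Add the nullable-subset variants: Expr → Atom Atom gives Atom Atom | Atom. Expr → if Expr if gives if Expr if | if if. Atom → stmt stmt Factor gives stmt stmt Factor | stmt stmt.

Expr -> then if | Atom Atom | Atom | if Expr if | if if | ε; Factor -> stmt else | Atom; Atom -> then else | Expr | stmt stmt Factor | stmt stmt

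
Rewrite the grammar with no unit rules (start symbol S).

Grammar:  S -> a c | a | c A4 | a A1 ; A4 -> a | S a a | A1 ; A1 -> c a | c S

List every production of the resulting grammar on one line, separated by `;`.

S -> a c | a | c A4 | a A1; A4 -> a | S a a | c a | c S; A1 -> c a | c S

Unit pairs: A4 ⇒* {A1}.
Replace each nonterminal's rules with the union of the non-unit rules of every nonterminal it unit-derives.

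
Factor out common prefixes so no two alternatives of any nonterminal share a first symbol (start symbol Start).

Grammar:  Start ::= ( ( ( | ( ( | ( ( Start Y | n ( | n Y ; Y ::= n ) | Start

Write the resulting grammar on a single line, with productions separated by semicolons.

Start ::= ( ( Start1 | n Start2; Y ::= n ) | Start; Start1 ::= ( | ε | Start Y; Start2 ::= ( | Y

Start has alternatives sharing prefix '( (': factor to Start → ( ( Start1 with Start1 → ( | ε | Start Y.
Start has alternatives sharing prefix 'n': factor to Start → n Start2 with Start2 → ( | Y.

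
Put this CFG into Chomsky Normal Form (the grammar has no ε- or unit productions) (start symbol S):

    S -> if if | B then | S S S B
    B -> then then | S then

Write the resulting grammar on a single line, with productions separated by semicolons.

Introduce a nonterminal for each terminal appearing in a rule of length ≥ 2: X1 → if, X2 → then.
Binarize each right-hand side of length ≥ 3 by chaining fresh nonterminals (Y1, Y2, …): affected rules were S → S S S B.

S -> X1 X1 | B X2 | S Y1; B -> X2 X2 | S X2; X1 -> if; X2 -> then; Y1 -> S Y2; Y2 -> S B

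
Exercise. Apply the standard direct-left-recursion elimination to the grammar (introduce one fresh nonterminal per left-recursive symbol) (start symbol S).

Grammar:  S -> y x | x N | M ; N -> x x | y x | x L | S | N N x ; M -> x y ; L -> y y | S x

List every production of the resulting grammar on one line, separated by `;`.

Left recursion appears on N.
For N: α = {N x}, β = {x x, y x, x L, S}. Rewrite as N → β N' and N' → α N' | ε.

S -> y x | x N | M; N -> x x N' | y x N' | x L N' | S N'; M -> x y; L -> y y | S x; N' -> N x N' | ε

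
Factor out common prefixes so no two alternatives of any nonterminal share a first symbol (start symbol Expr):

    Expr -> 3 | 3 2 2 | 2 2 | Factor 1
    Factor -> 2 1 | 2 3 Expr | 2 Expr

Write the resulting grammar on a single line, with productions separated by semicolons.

Expr -> 2 2 | Factor 1 | 3 Expr1; Factor -> 2 Factor1; Expr1 -> ε | 2 2; Factor1 -> 1 | 3 Expr | Expr

Expr has alternatives sharing prefix '3': factor to Expr → 3 Expr1 with Expr1 → ε | 2 2.
Factor has alternatives sharing prefix '2': factor to Factor → 2 Factor1 with Factor1 → 1 | 3 Expr | Expr.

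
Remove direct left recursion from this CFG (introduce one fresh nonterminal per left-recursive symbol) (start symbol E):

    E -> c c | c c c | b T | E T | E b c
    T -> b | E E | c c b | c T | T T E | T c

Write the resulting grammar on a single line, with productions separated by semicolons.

E -> c c E' | c c c E' | b T E'; T -> b T' | E E T' | c c b T' | c T T'; E' -> T E' | b c E' | ε; T' -> T E T' | c T' | ε

Left recursion appears on E, T.
For E: α = {T, b c}, β = {c c, c c c, b T}. Rewrite as E → β E' and E' → α E' | ε.
For T: α = {T E, c}, β = {b, E E, c c b, c T}. Rewrite as T → β T' and T' → α T' | ε.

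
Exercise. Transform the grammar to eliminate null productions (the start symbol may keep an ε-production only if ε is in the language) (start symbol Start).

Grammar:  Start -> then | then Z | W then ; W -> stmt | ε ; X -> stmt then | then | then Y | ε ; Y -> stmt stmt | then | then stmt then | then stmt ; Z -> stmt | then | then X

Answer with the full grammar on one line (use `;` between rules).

The nullable symbols are {W, X}.
ε ∉ L(G), so no ε-production is kept.

Start -> then | then Z | W then; W -> stmt; X -> stmt then | then | then Y; Y -> stmt stmt | then | then stmt then | then stmt; Z -> stmt | then | then X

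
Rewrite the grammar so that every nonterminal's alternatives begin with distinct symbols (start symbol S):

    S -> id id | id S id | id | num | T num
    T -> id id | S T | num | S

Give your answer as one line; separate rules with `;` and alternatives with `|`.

S has alternatives sharing prefix 'id': factor to S → id S' with S' → id | S id | ε.
T has alternatives sharing prefix 'S': factor to T → S T' with T' → T | ε.

S -> num | T num | id S'; T -> id id | num | S T'; S' -> id | S id | ε; T' -> T | ε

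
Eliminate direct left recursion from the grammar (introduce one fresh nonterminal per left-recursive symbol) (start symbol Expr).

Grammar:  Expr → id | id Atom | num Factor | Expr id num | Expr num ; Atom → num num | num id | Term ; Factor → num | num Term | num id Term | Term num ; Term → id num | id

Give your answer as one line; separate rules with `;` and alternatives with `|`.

Expr → id Expr1 | id Atom Expr1 | num Factor Expr1; Atom → num num | num id | Term; Factor → num | num Term | num id Term | Term num; Term → id num | id; Expr1 → id num Expr1 | num Expr1 | ε

Expr is directly left-recursive.
For Expr: α = {id num, num}, β = {id, id Atom, num Factor}. Rewrite as Expr → β Expr1 and Expr1 → α Expr1 | ε.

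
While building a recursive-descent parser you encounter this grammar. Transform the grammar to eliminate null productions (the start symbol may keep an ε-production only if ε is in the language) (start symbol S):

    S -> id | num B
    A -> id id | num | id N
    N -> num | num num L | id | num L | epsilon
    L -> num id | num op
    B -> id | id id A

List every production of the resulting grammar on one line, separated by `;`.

The nullable symbols are {N}.
ε ∉ L(G), so no ε-production is kept.
Expand every rule over subsets of its nullable positions: A → id N gives id N | id.

S -> id | num B; A -> id id | num | id N | id; N -> num | num num L | id | num L; L -> num id | num op; B -> id | id id A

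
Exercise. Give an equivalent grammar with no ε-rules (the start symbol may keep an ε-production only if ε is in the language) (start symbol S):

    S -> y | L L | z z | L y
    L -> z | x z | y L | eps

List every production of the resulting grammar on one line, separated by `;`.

Nullable nonterminals: {L, S}.
ε ∈ L(G) since S is nullable, so keep S → ε.
For each production, add variants omitting each subset of nullable occurrences: S → L L gives L L | L. L → y L gives y L | y.

S -> y | L L | L | z z | L y | eps; L -> z | x z | y L | y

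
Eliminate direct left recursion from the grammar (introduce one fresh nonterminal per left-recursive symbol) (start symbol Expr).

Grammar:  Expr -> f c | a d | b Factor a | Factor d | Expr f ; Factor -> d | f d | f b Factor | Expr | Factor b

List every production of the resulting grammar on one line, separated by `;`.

Expr, Factor are directly left-recursive.
For Expr: α = {f}, β = {f c, a d, b Factor a, Factor d}. Rewrite as Expr → β Expr1 and Expr1 → α Expr1 | ε.
For Factor: α = {b}, β = {d, f d, f b Factor, Expr}. Rewrite as Factor → β Factor1 and Factor1 → α Factor1 | ε.

Expr -> f c Expr1 | a d Expr1 | b Factor a Expr1 | Factor d Expr1; Factor -> d Factor1 | f d Factor1 | f b Factor Factor1 | Expr Factor1; Expr1 -> f Expr1 | eps; Factor1 -> b Factor1 | eps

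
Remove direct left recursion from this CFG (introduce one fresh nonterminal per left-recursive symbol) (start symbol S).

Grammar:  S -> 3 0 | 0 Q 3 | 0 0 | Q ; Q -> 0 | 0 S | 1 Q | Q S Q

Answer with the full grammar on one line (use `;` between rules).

S -> 3 0 | 0 Q 3 | 0 0 | Q; Q -> 0 Q' | 0 S Q' | 1 Q Q'; Q' -> S Q Q' | ε

Directly left-recursive nonterminal: Q.
For Q: α = {S Q}, β = {0, 0 S, 1 Q}. Rewrite as Q → β Q' and Q' → α Q' | ε.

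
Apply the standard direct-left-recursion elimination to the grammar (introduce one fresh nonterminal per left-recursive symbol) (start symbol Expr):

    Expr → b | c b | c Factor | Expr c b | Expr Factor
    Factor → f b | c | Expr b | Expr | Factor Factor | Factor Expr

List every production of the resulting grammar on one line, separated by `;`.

Expr, Factor are directly left-recursive.
For Expr: α = {c b, Factor}, β = {b, c b, c Factor}. Rewrite as Expr → β Expr1 and Expr1 → α Expr1 | ε.
For Factor: α = {Factor, Expr}, β = {f b, c, Expr b, Expr}. Rewrite as Factor → β Factor1 and Factor1 → α Factor1 | ε.

Expr → b Expr1 | c b Expr1 | c Factor Expr1; Factor → f b Factor1 | c Factor1 | Expr b Factor1 | Expr Factor1; Expr1 → c b Expr1 | Factor Expr1 | ε; Factor1 → Factor Factor1 | Expr Factor1 | ε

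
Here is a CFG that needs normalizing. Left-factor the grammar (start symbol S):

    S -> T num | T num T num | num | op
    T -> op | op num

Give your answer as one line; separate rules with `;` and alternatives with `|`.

S -> num | op | T num S'; T -> op T'; S' -> ε | T num; T' -> ε | num

S has alternatives sharing prefix 'T num': factor to S → T num S' with S' → ε | T num.
T has alternatives sharing prefix 'op': factor to T → op T' with T' → ε | num.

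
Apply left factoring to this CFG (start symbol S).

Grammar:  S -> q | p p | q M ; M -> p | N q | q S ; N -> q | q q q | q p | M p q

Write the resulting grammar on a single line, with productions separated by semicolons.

S -> p p | q S'; M -> p | N q | q S; N -> M p q | q N'; S' -> ε | M; N' -> ε | q q | p

S has alternatives sharing prefix 'q': factor to S → q S' with S' → ε | M.
N has alternatives sharing prefix 'q': factor to N → q N' with N' → ε | q q | p.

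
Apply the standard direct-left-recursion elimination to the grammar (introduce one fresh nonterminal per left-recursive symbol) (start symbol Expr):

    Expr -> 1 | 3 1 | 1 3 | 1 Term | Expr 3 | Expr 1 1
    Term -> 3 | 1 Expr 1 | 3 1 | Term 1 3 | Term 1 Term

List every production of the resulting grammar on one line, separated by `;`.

Expr -> 1 Expr1 | 3 1 Expr1 | 1 3 Expr1 | 1 Term Expr1; Term -> 3 Term1 | 1 Expr 1 Term1 | 3 1 Term1; Expr1 -> 3 Expr1 | 1 1 Expr1 | ε; Term1 -> 1 3 Term1 | 1 Term Term1 | ε

Expr, Term are directly left-recursive.
For Expr: α = {3, 1 1}, β = {1, 3 1, 1 3, 1 Term}. Rewrite as Expr → β Expr1 and Expr1 → α Expr1 | ε.
For Term: α = {1 3, 1 Term}, β = {3, 1 Expr 1, 3 1}. Rewrite as Term → β Term1 and Term1 → α Term1 | ε.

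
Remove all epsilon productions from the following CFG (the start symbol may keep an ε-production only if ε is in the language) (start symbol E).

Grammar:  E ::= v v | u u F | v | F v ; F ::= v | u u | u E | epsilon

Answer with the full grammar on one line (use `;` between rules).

E ::= v v | u u F | u u | v | F v; F ::= v | u u | u E

The nullable symbols are {F}.
ε ∉ L(G), so no ε-production is kept.
For each production, add variants omitting each subset of nullable occurrences: E → u u F gives u u F | u u.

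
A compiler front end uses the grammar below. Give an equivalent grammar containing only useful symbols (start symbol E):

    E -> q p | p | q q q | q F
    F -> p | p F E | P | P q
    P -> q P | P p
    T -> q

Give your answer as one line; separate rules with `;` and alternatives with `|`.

E -> q p | p | q q q | q F; F -> p | p F E

Generating nonterminals: {E, F, T}.
Reachable from E after that: {E, F}.
Removed useless symbols: {P, T} and every production mentioning them.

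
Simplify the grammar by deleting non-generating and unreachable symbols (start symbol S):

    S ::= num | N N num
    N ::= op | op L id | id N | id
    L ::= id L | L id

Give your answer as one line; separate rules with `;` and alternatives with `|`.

S ::= num | N N num; N ::= op | id N | id

Generating nonterminals: {N, S}.
Reachable from S after that: {N, S}.
Removed useless symbols: {L} and every production mentioning them.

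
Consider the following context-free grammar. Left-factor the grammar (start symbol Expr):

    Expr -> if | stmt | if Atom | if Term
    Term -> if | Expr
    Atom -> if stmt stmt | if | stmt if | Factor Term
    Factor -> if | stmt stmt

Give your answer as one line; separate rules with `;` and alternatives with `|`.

Expr -> stmt | if Expr1; Term -> if | Expr; Atom -> stmt if | Factor Term | if Atom1; Factor -> if | stmt stmt; Expr1 -> ε | Atom | Term; Atom1 -> stmt stmt | ε

Expr has alternatives sharing prefix 'if': factor to Expr → if Expr1 with Expr1 → ε | Atom | Term.
Atom has alternatives sharing prefix 'if': factor to Atom → if Atom1 with Atom1 → stmt stmt | ε.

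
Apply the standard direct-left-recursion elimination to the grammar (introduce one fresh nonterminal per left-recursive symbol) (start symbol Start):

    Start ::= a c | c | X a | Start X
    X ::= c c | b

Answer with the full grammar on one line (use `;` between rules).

Start ::= a c Start1 | c Start1 | X a Start1; X ::= c c | b; Start1 ::= X Start1 | ε

Left recursion appears on Start.
For Start: α = {X}, β = {a c, c, X a}. Rewrite as Start → β Start1 and Start1 → α Start1 | ε.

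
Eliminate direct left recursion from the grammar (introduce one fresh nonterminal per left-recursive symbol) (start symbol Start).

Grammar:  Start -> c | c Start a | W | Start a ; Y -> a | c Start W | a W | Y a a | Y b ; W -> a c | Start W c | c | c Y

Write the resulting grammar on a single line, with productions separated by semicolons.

Directly left-recursive nonterminals: Start, Y.
For Start: α = {a}, β = {c, c Start a, W}. Rewrite as Start → β Start1 and Start1 → α Start1 | ε.
For Y: α = {a a, b}, β = {a, c Start W, a W}. Rewrite as Y → β Y1 and Y1 → α Y1 | ε.

Start -> c Start1 | c Start a Start1 | W Start1; Y -> a Y1 | c Start W Y1 | a W Y1; W -> a c | Start W c | c | c Y; Start1 -> a Start1 | eps; Y1 -> a a Y1 | b Y1 | eps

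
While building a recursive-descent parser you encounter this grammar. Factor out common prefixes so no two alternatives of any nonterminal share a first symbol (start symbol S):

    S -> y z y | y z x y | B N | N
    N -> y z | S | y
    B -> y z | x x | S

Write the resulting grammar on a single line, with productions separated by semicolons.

S has alternatives sharing prefix 'y z': factor to S → y z S' with S' → y | x y.
N has alternatives sharing prefix 'y': factor to N → y N' with N' → z | ε.

S -> B N | N | y z S'; N -> S | y N'; B -> y z | x x | S; S' -> y | x y; N' -> z | ε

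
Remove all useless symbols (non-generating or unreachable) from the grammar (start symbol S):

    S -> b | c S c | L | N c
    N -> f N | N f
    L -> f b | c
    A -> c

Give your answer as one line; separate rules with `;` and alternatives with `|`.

S -> b | c S c | L; L -> f b | c

Generating nonterminals: {A, L, S}.
Reachable from S after that: {L, S}.
Removed useless symbols: {A, N} and every production mentioning them.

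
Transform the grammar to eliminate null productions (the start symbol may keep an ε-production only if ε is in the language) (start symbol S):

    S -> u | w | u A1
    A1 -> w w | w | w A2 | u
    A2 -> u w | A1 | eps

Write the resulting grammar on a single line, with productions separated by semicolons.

Nullable set = {A2}.
ε ∉ L(G), so no ε-production is kept.

S -> u | w | u A1; A1 -> w w | w | w A2 | u; A2 -> u w | A1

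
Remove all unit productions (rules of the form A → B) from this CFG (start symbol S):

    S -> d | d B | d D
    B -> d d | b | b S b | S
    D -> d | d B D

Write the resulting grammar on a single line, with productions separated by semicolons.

Unit pairs: B ⇒* {S}.
Replace each nonterminal's rules with the union of the non-unit rules of every nonterminal it unit-derives.

S -> d | d B | d D; B -> d d | b | b S b | d | d B | d D; D -> d | d B D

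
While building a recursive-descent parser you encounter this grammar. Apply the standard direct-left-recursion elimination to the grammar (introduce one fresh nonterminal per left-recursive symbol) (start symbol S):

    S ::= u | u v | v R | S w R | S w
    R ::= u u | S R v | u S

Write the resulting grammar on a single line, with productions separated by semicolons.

S is directly left-recursive.
For S: α = {w R, w}, β = {u, u v, v R}. Rewrite as S → β S' and S' → α S' | ε.

S ::= u S' | u v S' | v R S'; R ::= u u | S R v | u S; S' ::= w R S' | w S' | ε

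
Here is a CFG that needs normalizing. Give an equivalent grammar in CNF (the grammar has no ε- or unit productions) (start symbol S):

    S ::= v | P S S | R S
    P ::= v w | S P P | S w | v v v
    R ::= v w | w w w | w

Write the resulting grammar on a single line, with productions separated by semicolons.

S ::= v | P Y1 | R S; P ::= X1 X2 | S Y2 | S X2 | X1 Y3; R ::= X1 X2 | X2 Y4 | w; X1 ::= v; X2 ::= w; Y1 ::= S S; Y2 ::= P P; Y3 ::= X1 X1; Y4 ::= X2 X2

Introduce a nonterminal for each terminal appearing in a rule of length ≥ 2: X1 → v, X2 → w.
Binarize each right-hand side of length ≥ 3 by chaining fresh nonterminals (Y1, Y2, …): affected rules were S → P S S; P → S P P; P → X1 X1 X1; R → X2 X2 X2.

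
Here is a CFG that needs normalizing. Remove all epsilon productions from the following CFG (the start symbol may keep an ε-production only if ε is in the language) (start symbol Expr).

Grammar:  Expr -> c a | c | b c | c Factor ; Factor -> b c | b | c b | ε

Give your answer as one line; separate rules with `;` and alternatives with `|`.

Expr -> c a | c | b c | c Factor; Factor -> b c | b | c b

Nullable nonterminals: {Factor}.
ε ∉ L(G), so no ε-production is kept.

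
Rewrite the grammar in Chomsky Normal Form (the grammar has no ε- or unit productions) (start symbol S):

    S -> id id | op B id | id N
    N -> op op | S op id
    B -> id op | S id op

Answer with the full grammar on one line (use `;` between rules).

S -> X1 X1 | X2 Y1 | X1 N; N -> X2 X2 | S Y2; B -> X1 X2 | S Y3; X1 -> id; X2 -> op; Y1 -> B X1; Y2 -> X2 X1; Y3 -> X1 X2

Introduce a nonterminal for each terminal appearing in a rule of length ≥ 2: X1 → id, X2 → op.
Binarize each right-hand side of length ≥ 3 by chaining fresh nonterminals (Y1, Y2, …): affected rules were S → X2 B X1; N → S X2 X1; B → S X1 X2.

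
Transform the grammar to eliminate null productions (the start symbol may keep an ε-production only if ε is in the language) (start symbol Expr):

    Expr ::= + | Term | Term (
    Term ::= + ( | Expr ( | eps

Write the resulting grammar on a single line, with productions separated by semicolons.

Expr ::= + | Term | Term ( | ( | eps; Term ::= + ( | Expr ( | (

Nullable set = {Expr, Term}.
ε ∈ L(G) since Expr is nullable, so keep Expr → ε.
For each production, add variants omitting each subset of nullable occurrences: Expr → Term ( gives Term ( | (. Term → Expr ( gives Expr ( | (.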